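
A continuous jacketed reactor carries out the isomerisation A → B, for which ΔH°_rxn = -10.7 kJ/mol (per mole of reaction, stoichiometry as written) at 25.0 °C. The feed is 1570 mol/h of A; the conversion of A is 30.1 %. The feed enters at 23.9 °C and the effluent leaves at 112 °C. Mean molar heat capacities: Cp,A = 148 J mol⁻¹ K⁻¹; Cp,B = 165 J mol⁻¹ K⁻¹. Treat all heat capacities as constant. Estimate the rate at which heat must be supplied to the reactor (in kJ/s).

Extent of reaction ξ = 0.301 × 1570 = 472.57 mol/h
Reaction term: ξ·ΔH°_rxn = 472.57 × -10.7 = -5056.5 kJ/h
Sensible, feed 23.9→25 °C: 255.6 kJ/h
Outlet flows (mol/h): A 1097.4, B 472.57
Sensible, products 25→112 °C: 20914 kJ/h
Q = ΔH = 16113 kJ/h = 4.4759 kW
Heat supplied = 4.4759 kJ/s

Q_in = 4.48 kJ/s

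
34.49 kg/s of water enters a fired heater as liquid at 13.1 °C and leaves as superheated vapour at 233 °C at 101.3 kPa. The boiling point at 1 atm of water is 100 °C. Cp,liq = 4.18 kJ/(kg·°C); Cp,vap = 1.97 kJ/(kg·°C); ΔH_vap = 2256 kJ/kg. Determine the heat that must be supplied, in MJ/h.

Q = 358000 MJ/h

liquid 13.1→100 °C: 363.24 kJ/kg
vaporisation at 100 °C: 2256 kJ/kg
vapour 100→233 °C: 262.01 kJ/kg
Δh = 363.24 + 2256 + 262.01 = 2881.3 kJ/kg
Q = ṁ·Δh = 34.49 kg/s × 2881.3 kJ/kg = 99374 kJ/s
|Q| = 99374 kW = 357750 MJ/h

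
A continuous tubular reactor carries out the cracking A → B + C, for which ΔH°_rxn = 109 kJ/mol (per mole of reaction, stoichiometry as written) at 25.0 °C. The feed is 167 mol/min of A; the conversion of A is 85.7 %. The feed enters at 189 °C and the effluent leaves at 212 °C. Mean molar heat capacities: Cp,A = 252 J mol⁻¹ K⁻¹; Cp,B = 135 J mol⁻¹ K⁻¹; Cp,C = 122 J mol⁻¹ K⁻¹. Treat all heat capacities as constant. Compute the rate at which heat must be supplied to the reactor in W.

Q_in = 278000 W

Extent of reaction ξ = 0.857 × 167 = 143.12 mol/min
Reaction term: ξ·ΔH°_rxn = 143.12 × 109 = 15600 kJ/min
Sensible, feed 189→25 °C: -6901.8 kJ/min
Outlet flows (mol/min): A 23.881, B 143.12, C 143.12
Sensible, products 25→212 °C: 8003.5 kJ/min
Q = ΔH = 16702 kJ/min = 278.36 kW
Heat supplied = 278360 W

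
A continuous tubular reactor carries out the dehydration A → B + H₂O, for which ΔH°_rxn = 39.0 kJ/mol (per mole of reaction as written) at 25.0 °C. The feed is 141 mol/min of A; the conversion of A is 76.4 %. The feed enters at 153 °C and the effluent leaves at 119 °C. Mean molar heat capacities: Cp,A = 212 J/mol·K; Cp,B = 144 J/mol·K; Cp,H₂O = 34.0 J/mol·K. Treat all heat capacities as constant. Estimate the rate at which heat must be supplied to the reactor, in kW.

Q_in = 47.3 kW

Extent of reaction ξ = 0.764 × 141 = 107.72 mol/min
Reaction term: ξ·ΔH°_rxn = 107.72 × 39.0 = 4201.2 kJ/min
Sensible, feed 153→25 °C: -3826.2 kJ/min
Outlet flows (mol/min): A 33.276, B 107.72, H₂O 107.72
Sensible, products 25→119 °C: 2465.6 kJ/min
Q = ΔH = 2840.6 kJ/min = 47.344 kW
Heat supplied = 47.344 kW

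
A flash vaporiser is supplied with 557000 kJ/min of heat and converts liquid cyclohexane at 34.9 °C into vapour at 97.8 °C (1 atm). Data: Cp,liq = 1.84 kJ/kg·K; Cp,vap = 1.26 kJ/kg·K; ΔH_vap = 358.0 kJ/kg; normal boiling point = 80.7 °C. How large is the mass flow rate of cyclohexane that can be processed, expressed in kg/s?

ṁ = 20.0 kg/s

Δh = 1.84×(80.7−34.9) + 358.0 + 1.26×(97.8−80.7) = 463.82 kJ/kg
Q = 557000 kJ/min = 9283.3 kJ/s = 9283.3 kJ/s
ṁ = Q/Δh = 9283.3 / 463.82 = 20.015 kg/s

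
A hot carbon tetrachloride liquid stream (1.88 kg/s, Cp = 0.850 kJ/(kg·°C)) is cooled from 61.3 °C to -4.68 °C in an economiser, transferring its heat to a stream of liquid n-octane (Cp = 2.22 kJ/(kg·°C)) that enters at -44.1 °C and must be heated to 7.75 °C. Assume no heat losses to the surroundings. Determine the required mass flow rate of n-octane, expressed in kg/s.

ṁ_c = 0.916 kg/s

Heat released by hot stream: Q = 1.88 × 0.850 × (61.3 − -4.68) = 105.44 kJ/s
Energy balance on cold side (adiabatic exchanger): Q = ṁ_c·Cp_c·(T_c,out − T_c,in)
ṁ_c = 105.44 / [2.22 × (7.75 − -44.1)] = 0.91598 kg/s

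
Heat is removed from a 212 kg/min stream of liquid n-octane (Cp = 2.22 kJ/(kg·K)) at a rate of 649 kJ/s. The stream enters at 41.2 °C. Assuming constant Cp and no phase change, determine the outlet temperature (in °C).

Q = 649 kJ/s = 38940 kJ/min
ΔT = Q/(ṁ·Cp) = 38940/(212×2.22) = 82.738 K
T_out = 41.2 − 82.738 = -41.538 °C

T_out = -41.5 °C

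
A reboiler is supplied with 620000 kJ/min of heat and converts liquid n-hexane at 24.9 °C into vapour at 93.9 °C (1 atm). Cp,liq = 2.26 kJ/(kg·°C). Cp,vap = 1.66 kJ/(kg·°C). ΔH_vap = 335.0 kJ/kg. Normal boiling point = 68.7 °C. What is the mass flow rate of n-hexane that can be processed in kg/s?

Δh = 2.26×(68.7−24.9) + 335.0 + 1.66×(93.9−68.7) = 475.82 kJ/kg
Q = 620000 kJ/min = 10333 kJ/s = 10333 kJ/s
ṁ = Q/Δh = 10333 / 475.82 = 21.717 kg/s

ṁ = 21.7 kg/s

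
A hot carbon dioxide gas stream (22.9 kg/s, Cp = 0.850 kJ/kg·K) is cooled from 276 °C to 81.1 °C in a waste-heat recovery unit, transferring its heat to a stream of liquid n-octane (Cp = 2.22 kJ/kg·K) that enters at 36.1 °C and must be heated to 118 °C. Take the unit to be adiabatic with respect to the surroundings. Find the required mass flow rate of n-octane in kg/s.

Heat released by hot stream: Q = 22.9 × 0.850 × (276 − 81.1) = 3793.7 kJ/s
Energy balance on cold side (adiabatic exchanger): Q = ṁ_c·Cp_c·(T_c,out − T_c,in)
ṁ_c = 3793.7 / [2.22 × (118 − 36.1)] = 20.866 kg/s

ṁ_c = 20.9 kg/s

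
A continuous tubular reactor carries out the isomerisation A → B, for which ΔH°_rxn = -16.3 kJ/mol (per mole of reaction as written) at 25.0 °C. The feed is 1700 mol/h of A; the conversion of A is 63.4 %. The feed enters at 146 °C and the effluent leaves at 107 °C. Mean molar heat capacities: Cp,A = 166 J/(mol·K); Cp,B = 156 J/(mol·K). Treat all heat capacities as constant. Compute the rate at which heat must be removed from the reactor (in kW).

Extent of reaction ξ = 0.634 × 1700 = 1077.8 mol/h
Reaction term: ξ·ΔH°_rxn = 1077.8 × -16.3 = -17568 kJ/h
Sensible, feed 146→25 °C: -34146 kJ/h
Outlet flows (mol/h): A 622.2, B 1077.8
Sensible, products 25→107 °C: 22257 kJ/h
Q = ΔH = -29458 kJ/h = -8.1827 kW
Heat removed = 8.1827 kW

Q_out = 8.18 kW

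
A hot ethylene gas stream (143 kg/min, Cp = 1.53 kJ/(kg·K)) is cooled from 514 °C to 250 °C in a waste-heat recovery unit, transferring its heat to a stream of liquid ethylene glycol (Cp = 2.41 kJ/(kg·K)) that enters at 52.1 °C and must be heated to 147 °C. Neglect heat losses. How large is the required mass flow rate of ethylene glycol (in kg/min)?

Heat released by hot stream: Q = 143 × 1.53 × (514 − 250) = 57761 kJ/min
Energy balance on cold side (adiabatic exchanger): Q = ṁ_c·Cp_c·(T_c,out − T_c,in)
ṁ_c = 57761 / [2.41 × (147 − 52.1)] = 252.55 kg/min

ṁ_c = 253 kg/min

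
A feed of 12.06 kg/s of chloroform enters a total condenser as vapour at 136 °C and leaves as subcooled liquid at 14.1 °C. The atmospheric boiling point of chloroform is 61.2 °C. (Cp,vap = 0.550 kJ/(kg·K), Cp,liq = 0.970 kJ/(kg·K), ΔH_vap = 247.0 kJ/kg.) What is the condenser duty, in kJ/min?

vapour 136→61.2 °C: -41.14 kJ/kg
condensation at 61.2 °C: -247 kJ/kg
liquid 61.2→14.1 °C: -45.687 kJ/kg
Δh = -41.14 + -247 + -45.687 = -333.83 kJ/kg
Q = ṁ·Δh = 12.06 kg/s × -333.83 kJ/kg = -4026 kJ/s
|Q| = 4026 kW = 241560 kJ/min

Q_c = 242000 kJ/min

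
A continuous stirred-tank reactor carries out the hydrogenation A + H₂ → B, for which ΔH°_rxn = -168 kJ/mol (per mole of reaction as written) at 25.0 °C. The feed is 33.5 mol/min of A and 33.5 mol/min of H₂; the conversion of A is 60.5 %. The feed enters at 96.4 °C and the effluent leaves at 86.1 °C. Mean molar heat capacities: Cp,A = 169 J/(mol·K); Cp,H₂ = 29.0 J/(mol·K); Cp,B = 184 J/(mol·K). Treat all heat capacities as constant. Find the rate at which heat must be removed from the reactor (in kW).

Extent of reaction ξ = 0.605 × 33.5 = 20.267 mol/min
Reaction term: ξ·ΔH°_rxn = 20.267 × -168 = -3404.9 kJ/min
Sensible, feed 96.4→25 °C: -473.6 kJ/min
Outlet flows (mol/min): A 13.233, H₂ 13.233, B 20.267
Sensible, products 25→86.1 °C: 387.94 kJ/min
Q = ΔH = -3490.6 kJ/min = -58.177 kW
Heat removed = 58.177 kW

Q_out = 58.2 kW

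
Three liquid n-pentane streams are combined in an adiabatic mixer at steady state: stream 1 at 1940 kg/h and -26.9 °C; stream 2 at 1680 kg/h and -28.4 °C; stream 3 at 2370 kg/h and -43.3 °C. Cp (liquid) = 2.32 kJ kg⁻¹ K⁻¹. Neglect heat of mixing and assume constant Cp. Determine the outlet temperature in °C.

T_out = -33.8 °C

No heat crosses the boundary, so H_out = H_in.
Σ ṁᵢCp,ᵢTᵢ = 1940×2.32×-26.9 + 1680×2.32×-28.4 + 2370×2.32×-43.3 = -469840
Σ ṁᵢCp,ᵢ = 1940×2.32 + 1680×2.32 + 2370×2.32 = 13897
T_out = -469840 / 13897 = -33.81 °C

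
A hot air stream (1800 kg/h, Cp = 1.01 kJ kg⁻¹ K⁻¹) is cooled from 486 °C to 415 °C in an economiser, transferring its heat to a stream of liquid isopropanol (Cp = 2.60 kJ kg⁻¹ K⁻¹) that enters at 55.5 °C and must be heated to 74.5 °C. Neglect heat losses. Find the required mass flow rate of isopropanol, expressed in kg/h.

ṁ_c = 2610 kg/h

Heat released by hot stream: Q = 1800 × 1.01 × (486 − 415) = 129080 kJ/h
Energy balance on cold side (adiabatic exchanger): Q = ṁ_c·Cp_c·(T_c,out − T_c,in)
ṁ_c = 129080 / [2.60 × (74.5 − 55.5)] = 2612.9 kg/h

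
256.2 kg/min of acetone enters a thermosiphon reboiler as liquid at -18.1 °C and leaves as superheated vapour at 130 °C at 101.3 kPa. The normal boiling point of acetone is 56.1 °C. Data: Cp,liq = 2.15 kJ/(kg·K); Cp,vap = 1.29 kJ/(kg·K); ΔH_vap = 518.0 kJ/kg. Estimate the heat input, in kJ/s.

liquid -18.1→56.1 °C: 159.53 kJ/kg
vaporisation at 56.1 °C: 518 kJ/kg
vapour 56.1→130 °C: 95.331 kJ/kg
Δh = 159.53 + 518 + 95.331 = 772.86 kJ/kg
Q = ṁ·Δh = 256.2 kg/min × 772.86 kJ/kg = 198010 kJ/min
|Q| = 3300.1 kW

Q = 3300 kJ/s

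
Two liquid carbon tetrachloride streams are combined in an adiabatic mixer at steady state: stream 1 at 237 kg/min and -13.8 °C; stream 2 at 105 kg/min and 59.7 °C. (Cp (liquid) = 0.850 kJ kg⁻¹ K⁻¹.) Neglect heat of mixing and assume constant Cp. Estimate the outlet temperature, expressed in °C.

T_out = 8.77 °C

No heat crosses the boundary, so H_out = H_in.
Σ ṁᵢCp,ᵢTᵢ = 237×0.850×-13.8 + 105×0.850×59.7 = 2548.2
Σ ṁᵢCp,ᵢ = 237×0.850 + 105×0.850 = 290.7
T_out = 2548.2 / 290.7 = 8.7658 °C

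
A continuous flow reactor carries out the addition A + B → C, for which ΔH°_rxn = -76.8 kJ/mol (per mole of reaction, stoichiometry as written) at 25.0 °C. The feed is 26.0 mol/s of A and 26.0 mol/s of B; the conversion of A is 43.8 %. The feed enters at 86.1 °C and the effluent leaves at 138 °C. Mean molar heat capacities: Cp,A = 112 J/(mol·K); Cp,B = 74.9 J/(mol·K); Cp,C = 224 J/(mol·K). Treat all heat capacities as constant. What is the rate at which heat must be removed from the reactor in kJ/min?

Q_out = 34500 kJ/min

Extent of reaction ξ = 0.438 × 26.0 = 11.388 mol/s
Reaction term: ξ·ΔH°_rxn = 11.388 × -76.8 = -874.6 kJ/s
Sensible, feed 86.1→25 °C: -296.91 kJ/s
Outlet flows (mol/s): A 14.612, B 14.612, C 11.388
Sensible, products 25→138 °C: 596.85 kJ/s
Q = ΔH = -574.65 kJ/s = -574.65 kW
Heat removed = 34479 kJ/min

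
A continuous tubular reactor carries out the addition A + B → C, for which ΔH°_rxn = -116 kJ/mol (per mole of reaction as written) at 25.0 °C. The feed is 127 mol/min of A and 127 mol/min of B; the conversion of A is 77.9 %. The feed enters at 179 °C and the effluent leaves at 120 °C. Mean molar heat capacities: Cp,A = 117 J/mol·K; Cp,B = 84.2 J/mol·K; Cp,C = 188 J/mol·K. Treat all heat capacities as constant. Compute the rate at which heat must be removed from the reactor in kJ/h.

Extent of reaction ξ = 0.779 × 127 = 98.933 mol/min
Reaction term: ξ·ΔH°_rxn = 98.933 × -116 = -11476 kJ/min
Sensible, feed 179→25 °C: -3935.1 kJ/min
Outlet flows (mol/min): A 28.067, B 28.067, C 98.933
Sensible, products 25→120 °C: 2303.4 kJ/min
Q = ΔH = -13108 kJ/min = -218.46 kW
Heat removed = 786470 kJ/h

Q_out = 786000 kJ/h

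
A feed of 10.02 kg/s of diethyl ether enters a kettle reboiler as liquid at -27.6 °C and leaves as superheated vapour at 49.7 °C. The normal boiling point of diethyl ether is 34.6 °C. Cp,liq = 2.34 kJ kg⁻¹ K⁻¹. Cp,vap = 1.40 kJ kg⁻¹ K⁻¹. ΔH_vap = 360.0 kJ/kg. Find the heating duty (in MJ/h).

liquid -27.6→34.6 °C: 145.55 kJ/kg
vaporisation at 34.6 °C: 360 kJ/kg
vapour 34.6→49.7 °C: 21.14 kJ/kg
Δh = 145.55 + 360 + 21.14 = 526.69 kJ/kg
Q = ṁ·Δh = 10.02 kg/s × 526.69 kJ/kg = 5277.4 kJ/s
|Q| = 5277.4 kW = 18999 MJ/h

Q = 19000 MJ/h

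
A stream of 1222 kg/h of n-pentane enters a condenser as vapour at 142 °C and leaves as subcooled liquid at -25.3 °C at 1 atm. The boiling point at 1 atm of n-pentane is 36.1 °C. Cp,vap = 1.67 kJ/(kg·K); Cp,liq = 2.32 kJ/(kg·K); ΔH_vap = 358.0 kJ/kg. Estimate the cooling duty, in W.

Q_c = 230000 W

vapour 142→36.1 °C: -176.85 kJ/kg
condensation at 36.1 °C: -358 kJ/kg
liquid 36.1→-25.3 °C: -142.45 kJ/kg
Δh = -176.85 + -358 + -142.45 = -677.3 kJ/kg
Q = ṁ·Δh = 1222 kg/h × -677.3 kJ/kg = -827660 kJ/h
|Q| = 229.91 kW = 229910 W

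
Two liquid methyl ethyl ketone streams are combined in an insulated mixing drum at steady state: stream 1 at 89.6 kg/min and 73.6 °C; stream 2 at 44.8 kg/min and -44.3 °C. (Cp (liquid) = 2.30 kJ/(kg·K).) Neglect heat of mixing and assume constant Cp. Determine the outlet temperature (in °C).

T_out = 34.3 °C

Energy balance with Q = 0: Σ ṁᵢCp,ᵢ(T_out − Tᵢ) = 0
T_out = Σ ṁᵢCp,ᵢTᵢ / Σ ṁᵢCp,ᵢ
      = 10603 / 309.12 = 34.3 °C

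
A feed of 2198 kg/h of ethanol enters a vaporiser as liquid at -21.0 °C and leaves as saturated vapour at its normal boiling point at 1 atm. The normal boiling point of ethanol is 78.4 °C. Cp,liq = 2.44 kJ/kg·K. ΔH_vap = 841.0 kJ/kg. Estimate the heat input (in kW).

Q = 662 kW

liquid -21.0→78.4 °C: 242.54 kJ/kg
vaporisation at 78.4 °C: 841 kJ/kg
Δh = 242.54 + 841 = 1083.5 kJ/kg
Q = ṁ·Δh = 2198 kg/h × 1083.5 kJ/kg = 2.3816e+06 kJ/h
|Q| = 661.56 kW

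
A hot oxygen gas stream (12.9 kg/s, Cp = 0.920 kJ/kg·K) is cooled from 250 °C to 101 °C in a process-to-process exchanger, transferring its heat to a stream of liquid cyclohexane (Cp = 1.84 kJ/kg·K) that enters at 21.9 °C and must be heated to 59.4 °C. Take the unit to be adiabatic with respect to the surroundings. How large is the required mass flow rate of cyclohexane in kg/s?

Heat released by hot stream: Q = 12.9 × 0.920 × (250 − 101) = 1768.3 kJ/s
Energy balance on cold side (adiabatic exchanger): Q = ṁ_c·Cp_c·(T_c,out − T_c,in)
ṁ_c = 1768.3 / [1.84 × (59.4 − 21.9)] = 25.628 kg/s

ṁ_c = 25.6 kg/s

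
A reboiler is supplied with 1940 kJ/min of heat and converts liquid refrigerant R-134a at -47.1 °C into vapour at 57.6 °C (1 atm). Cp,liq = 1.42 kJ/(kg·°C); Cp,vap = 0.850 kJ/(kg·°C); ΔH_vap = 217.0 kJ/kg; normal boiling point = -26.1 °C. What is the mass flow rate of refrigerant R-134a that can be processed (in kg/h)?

ṁ = 366 kg/h

Δh = 1.42×(-26.1−-47.1) + 217.0 + 0.850×(57.6−-26.1) = 317.96 kJ/kg
Q = 1940 kJ/min = 32.333 kJ/s = 116400 kJ/h
ṁ = Q/Δh = 116400 / 317.96 = 366.08 kg/h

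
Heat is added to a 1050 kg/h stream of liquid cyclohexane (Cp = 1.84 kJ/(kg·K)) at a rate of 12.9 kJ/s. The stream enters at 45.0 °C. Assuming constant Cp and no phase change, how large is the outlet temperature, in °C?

Q = 12.9 kJ/s = 46440 kJ/h
ΔT = Q/(ṁ·Cp) = 46440/(1050×1.84) = 24.037 K
T_out = 45.0 + 24.037 = 69.037 °C

T_out = 69.0 °C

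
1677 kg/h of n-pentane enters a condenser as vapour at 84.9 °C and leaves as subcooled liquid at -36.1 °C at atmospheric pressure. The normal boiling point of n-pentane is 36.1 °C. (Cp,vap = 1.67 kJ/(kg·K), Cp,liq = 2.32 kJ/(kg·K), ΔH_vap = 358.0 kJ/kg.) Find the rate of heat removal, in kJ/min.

vapour 84.9→36.1 °C: -81.496 kJ/kg
condensation at 36.1 °C: -358 kJ/kg
liquid 36.1→-36.1 °C: -167.5 kJ/kg
Δh = -81.496 + -358 + -167.5 = -607 kJ/kg
Q = ṁ·Δh = 1677 kg/h × -607 kJ/kg = -1.0179e+06 kJ/h
|Q| = 282.76 kW = 16966 kJ/min

Q_c = 17000 kJ/min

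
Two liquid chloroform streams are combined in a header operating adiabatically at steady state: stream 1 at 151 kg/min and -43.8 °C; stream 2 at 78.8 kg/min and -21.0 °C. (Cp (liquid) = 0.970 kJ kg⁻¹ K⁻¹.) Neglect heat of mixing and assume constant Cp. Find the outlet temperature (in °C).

No heat crosses the boundary, so H_out = H_in.
T_out = Σ ṁᵢCp,ᵢTᵢ / Σ ṁᵢCp,ᵢ
      = -8020.5 / 222.91 = -35.982 °C

T_out = -36.0 °C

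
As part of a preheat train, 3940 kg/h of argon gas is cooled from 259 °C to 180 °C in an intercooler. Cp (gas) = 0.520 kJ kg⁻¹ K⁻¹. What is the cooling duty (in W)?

Q = ṁ·Cp·ΔT = 3940 × 0.520 × (180 − 259) = -161860 kJ/h
Converting: 161860 / 3600 s = 44.96 kW
Cooling duty = 44960 W

Q_c = 45000 W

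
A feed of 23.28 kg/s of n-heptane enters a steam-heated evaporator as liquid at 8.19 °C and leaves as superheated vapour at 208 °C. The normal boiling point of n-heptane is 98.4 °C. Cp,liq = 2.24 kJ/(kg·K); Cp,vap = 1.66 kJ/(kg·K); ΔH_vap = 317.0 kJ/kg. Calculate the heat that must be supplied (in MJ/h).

liquid 8.19→98.4 °C: 202.07 kJ/kg
vaporisation at 98.4 °C: 317 kJ/kg
vapour 98.4→208 °C: 181.94 kJ/kg
Δh = 202.07 + 317 + 181.94 = 701.01 kJ/kg
Q = ṁ·Δh = 23.28 kg/s × 701.01 kJ/kg = 16319 kJ/s
|Q| = 16319 kW = 58750 MJ/h

Q = 58700 MJ/h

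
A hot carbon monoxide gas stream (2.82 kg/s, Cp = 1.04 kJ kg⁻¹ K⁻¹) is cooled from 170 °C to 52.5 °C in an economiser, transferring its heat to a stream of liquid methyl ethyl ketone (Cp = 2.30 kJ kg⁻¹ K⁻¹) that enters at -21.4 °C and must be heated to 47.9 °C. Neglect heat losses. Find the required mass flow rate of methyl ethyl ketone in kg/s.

ṁ_c = 2.16 kg/s

Heat released by hot stream: Q = 2.82 × 1.04 × (170 − 52.5) = 344.6 kJ/s
Energy balance on cold side (adiabatic exchanger): Q = ṁ_c·Cp_c·(T_c,out − T_c,in)
ṁ_c = 344.6 / [2.30 × (47.9 − -21.4)] = 2.162 kg/s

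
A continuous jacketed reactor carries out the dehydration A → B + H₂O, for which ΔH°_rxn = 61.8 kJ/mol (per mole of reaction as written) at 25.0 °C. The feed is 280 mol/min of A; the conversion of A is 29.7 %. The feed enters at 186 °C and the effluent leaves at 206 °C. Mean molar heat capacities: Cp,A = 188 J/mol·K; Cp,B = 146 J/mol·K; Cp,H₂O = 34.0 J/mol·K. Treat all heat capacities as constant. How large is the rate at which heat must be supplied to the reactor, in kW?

Extent of reaction ξ = 0.297 × 280 = 83.16 mol/min
Reaction term: ξ·ΔH°_rxn = 83.16 × 61.8 = 5139.3 kJ/min
Sensible, feed 186→25 °C: -8475 kJ/min
Outlet flows (mol/min): A 196.84, B 83.16, H₂O 83.16
Sensible, products 25→206 °C: 9407.4 kJ/min
Q = ΔH = 6071.7 kJ/min = 101.19 kW
Heat supplied = 101.19 kW

Q_in = 101 kW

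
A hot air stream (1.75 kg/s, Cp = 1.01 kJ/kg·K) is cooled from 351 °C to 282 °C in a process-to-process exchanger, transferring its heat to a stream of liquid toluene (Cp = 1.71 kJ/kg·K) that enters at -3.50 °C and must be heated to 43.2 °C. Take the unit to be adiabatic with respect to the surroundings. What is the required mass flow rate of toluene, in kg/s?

ṁ_c = 1.53 kg/s

Heat released by hot stream: Q = 1.75 × 1.01 × (351 − 282) = 121.96 kJ/s
Energy balance on cold side (adiabatic exchanger): Q = ṁ_c·Cp_c·(T_c,out − T_c,in)
ṁ_c = 121.96 / [1.71 × (43.2 − -3.50)] = 1.5272 kg/s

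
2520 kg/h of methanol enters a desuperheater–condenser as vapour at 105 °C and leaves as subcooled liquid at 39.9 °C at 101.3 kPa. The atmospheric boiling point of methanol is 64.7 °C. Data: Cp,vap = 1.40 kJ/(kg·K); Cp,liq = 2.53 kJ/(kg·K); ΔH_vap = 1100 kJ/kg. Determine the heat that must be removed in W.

Q_c = 853000 W

vapour 105→64.7 °C: -56.42 kJ/kg
condensation at 64.7 °C: -1100 kJ/kg
liquid 64.7→39.9 °C: -62.744 kJ/kg
Δh = -56.42 + -1100 + -62.744 = -1219.2 kJ/kg
Q = ṁ·Δh = 2520 kg/h × -1219.2 kJ/kg = -3.0723e+06 kJ/h
|Q| = 853.41 kW = 853410 W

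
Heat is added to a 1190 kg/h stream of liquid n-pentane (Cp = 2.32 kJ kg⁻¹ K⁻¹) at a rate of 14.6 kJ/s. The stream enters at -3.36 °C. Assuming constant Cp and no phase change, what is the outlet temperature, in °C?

T_out = 15.7 °C

Q = 14.6 kJ/s = 52560 kJ/h
ΔT = Q/(ṁ·Cp) = 52560/(1190×2.32) = 19.038 K
T_out = -3.36 + 19.038 = 15.678 °C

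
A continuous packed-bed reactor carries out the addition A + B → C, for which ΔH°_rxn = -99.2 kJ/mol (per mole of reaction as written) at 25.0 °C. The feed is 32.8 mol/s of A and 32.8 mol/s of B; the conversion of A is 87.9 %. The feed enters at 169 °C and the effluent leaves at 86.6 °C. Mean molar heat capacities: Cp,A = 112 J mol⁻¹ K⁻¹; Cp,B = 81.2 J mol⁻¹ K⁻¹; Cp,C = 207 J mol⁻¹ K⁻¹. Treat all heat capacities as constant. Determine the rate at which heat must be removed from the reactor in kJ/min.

Q_out = 201000 kJ/min

Extent of reaction ξ = 0.879 × 32.8 = 28.831 mol/s
Reaction term: ξ·ΔH°_rxn = 28.831 × -99.2 = -2860.1 kJ/s
Sensible, feed 169→25 °C: -912.52 kJ/s
Outlet flows (mol/s): A 3.9688, B 3.9688, C 28.831
Sensible, products 25→86.6 °C: 414.87 kJ/s
Q = ΔH = -3357.7 kJ/s = -3357.7 kW
Heat removed = 201460 kJ/min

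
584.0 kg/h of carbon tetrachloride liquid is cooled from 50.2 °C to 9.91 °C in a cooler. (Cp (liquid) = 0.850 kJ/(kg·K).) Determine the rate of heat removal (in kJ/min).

Q = ṁ·Cp·ΔT = 584.0 × 0.850 × (9.91 − 50.2) = -20000 kJ/h
Converting: 20000 / 3600 s = 5.5555 kW
Cooling duty = 333.33 kJ/min

Q_c = 333 kJ/min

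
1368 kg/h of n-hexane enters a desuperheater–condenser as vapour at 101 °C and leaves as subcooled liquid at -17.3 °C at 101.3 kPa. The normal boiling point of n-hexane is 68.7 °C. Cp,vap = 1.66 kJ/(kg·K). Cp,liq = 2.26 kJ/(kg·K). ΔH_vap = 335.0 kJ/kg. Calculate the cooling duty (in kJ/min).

vapour 101→68.7 °C: -53.618 kJ/kg
condensation at 68.7 °C: -335 kJ/kg
liquid 68.7→-17.3 °C: -194.36 kJ/kg
Δh = -53.618 + -335 + -194.36 = -582.98 kJ/kg
Q = ṁ·Δh = 1368 kg/h × -582.98 kJ/kg = -797510 kJ/h
|Q| = 221.53 kW = 13292 kJ/min

Q_c = 13300 kJ/min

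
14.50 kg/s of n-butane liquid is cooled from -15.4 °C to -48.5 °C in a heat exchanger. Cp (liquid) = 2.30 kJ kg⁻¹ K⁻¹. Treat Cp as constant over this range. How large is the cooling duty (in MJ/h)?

Q_c = 3970 MJ/h

Q = ṁ·Cp·ΔT = 14.50 × 2.30 × (-48.5 − -15.4) = -1103.9 kJ/s
Cooling duty = 3974 MJ/h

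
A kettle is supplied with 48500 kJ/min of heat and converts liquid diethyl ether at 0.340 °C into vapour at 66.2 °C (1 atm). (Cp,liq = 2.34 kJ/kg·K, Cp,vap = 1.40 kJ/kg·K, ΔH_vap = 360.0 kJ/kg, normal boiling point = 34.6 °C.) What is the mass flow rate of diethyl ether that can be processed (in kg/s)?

ṁ = 1.67 kg/s

Δh = 2.34×(34.6−0.340) + 360.0 + 1.40×(66.2−34.6) = 484.41 kJ/kg
Q = 48500 kJ/min = 808.33 kJ/s = 808.33 kJ/s
ṁ = Q/Δh = 808.33 / 484.41 = 1.6687 kg/s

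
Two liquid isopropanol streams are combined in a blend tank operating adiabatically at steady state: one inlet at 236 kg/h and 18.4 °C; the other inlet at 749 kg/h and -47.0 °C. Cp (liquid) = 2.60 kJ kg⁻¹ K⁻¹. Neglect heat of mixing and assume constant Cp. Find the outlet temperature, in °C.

T_out = -31.3 °C

No heat crosses the boundary, so H_out = H_in.
T_out = Σ ṁᵢCp,ᵢTᵢ / Σ ṁᵢCp,ᵢ
      = -80238 / 2561 = -31.331 °C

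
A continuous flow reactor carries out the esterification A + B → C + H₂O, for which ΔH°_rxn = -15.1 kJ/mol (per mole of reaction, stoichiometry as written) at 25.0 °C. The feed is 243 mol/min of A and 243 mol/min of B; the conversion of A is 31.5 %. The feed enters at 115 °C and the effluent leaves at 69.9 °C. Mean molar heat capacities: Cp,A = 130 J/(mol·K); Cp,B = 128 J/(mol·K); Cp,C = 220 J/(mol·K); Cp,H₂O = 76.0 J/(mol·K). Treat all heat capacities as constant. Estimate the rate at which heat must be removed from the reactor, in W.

Extent of reaction ξ = 0.315 × 243 = 76.545 mol/min
Reaction term: ξ·ΔH°_rxn = 76.545 × -15.1 = -1155.8 kJ/min
Sensible, feed 115→25 °C: -5642.5 kJ/min
Outlet flows (mol/min): A 166.45, B 166.45, C 76.545, H₂O 76.545
Sensible, products 25→69.9 °C: 2945.6 kJ/min
Q = ΔH = -3852.7 kJ/min = -64.212 kW
Heat removed = 64212 W

Q_out = 64200 W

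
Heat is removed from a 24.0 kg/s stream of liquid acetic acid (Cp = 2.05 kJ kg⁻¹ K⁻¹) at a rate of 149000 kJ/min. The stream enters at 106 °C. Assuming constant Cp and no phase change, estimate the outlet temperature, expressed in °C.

Q = 149000 kJ/min = 2483.3 kJ/s
ΔT = Q/(ṁ·Cp) = 2483.3/(24.0×2.05) = 50.474 K
T_out = 106 − 50.474 = 55.526 °C

T_out = 55.5 °C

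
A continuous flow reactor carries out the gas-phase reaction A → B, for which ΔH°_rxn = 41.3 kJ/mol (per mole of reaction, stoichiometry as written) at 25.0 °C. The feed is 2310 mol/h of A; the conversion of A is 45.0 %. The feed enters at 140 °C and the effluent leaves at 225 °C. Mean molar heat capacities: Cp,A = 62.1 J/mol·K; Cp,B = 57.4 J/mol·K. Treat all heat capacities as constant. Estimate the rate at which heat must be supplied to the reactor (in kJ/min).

Extent of reaction ξ = 0.450 × 2310 = 1039.5 mol/h
Reaction term: ξ·ΔH°_rxn = 1039.5 × 41.3 = 42931 kJ/h
Sensible, feed 140→25 °C: -16497 kJ/h
Outlet flows (mol/h): A 1270.5, B 1039.5
Sensible, products 25→225 °C: 27713 kJ/h
Q = ΔH = 54148 kJ/h = 15.041 kW
Heat supplied = 902.46 kJ/min

Q_in = 902 kJ/min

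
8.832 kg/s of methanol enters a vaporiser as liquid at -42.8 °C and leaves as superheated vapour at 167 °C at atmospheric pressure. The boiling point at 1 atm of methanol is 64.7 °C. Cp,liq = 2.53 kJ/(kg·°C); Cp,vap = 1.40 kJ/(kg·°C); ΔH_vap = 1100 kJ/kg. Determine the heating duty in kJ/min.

Q = 803000 kJ/min

liquid -42.8→64.7 °C: 271.97 kJ/kg
vaporisation at 64.7 °C: 1100 kJ/kg
vapour 64.7→167 °C: 143.22 kJ/kg
Δh = 271.97 + 1100 + 143.22 = 1515.2 kJ/kg
Q = ṁ·Δh = 8.832 kg/s × 1515.2 kJ/kg = 13382 kJ/s
|Q| = 13382 kW = 802930 kJ/min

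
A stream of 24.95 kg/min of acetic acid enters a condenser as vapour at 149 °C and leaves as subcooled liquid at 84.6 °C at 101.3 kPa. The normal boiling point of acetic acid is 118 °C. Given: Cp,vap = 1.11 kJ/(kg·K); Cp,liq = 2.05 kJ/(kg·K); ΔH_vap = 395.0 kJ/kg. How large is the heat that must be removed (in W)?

vapour 149→118 °C: -34.41 kJ/kg
condensation at 118 °C: -395 kJ/kg
liquid 118→84.6 °C: -68.47 kJ/kg
Δh = -34.41 + -395 + -68.47 = -497.88 kJ/kg
Q = ṁ·Δh = 24.95 kg/min × -497.88 kJ/kg = -12422 kJ/min
|Q| = 207.04 kW = 207040 W

Q_c = 207000 W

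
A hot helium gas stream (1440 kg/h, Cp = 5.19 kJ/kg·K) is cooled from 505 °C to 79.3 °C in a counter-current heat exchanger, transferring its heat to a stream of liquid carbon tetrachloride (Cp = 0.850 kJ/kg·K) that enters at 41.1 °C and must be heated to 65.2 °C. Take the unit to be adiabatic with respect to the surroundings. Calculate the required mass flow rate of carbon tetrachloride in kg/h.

ṁ_c = 155000 kg/h

Heat released by hot stream: Q = 1440 × 5.19 × (505 − 79.3) = 3.1815e+06 kJ/h
Energy balance on cold side (adiabatic exchanger): Q = ṁ_c·Cp_c·(T_c,out − T_c,in)
ṁ_c = 3.1815e+06 / [0.850 × (65.2 − 41.1)] = 155310 kg/h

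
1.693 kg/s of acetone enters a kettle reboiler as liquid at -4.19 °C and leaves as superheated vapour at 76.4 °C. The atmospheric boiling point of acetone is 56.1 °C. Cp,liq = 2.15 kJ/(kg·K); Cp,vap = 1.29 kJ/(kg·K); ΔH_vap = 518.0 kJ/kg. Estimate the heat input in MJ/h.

liquid -4.19→56.1 °C: 129.62 kJ/kg
vaporisation at 56.1 °C: 518 kJ/kg
vapour 56.1→76.4 °C: 26.187 kJ/kg
Δh = 129.62 + 518 + 26.187 = 673.81 kJ/kg
Q = ṁ·Δh = 1.693 kg/s × 673.81 kJ/kg = 1140.8 kJ/s
|Q| = 1140.8 kW = 4106.7 MJ/h

Q = 4110 MJ/h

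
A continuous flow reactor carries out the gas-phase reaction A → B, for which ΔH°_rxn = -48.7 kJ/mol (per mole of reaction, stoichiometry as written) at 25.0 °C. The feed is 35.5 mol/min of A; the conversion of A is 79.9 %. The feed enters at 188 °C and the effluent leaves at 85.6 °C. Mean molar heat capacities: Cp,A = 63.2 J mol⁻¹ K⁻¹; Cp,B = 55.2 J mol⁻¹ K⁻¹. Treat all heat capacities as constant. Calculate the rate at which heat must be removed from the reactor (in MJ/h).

Extent of reaction ξ = 0.799 × 35.5 = 28.365 mol/min
Reaction term: ξ·ΔH°_rxn = 28.365 × -48.7 = -1381.4 kJ/min
Sensible, feed 188→25 °C: -365.71 kJ/min
Outlet flows (mol/min): A 7.1355, B 28.365
Sensible, products 25→85.6 °C: 122.21 kJ/min
Q = ΔH = -1624.8 kJ/min = -27.081 kW
Heat removed = 97.491 MJ/h

Q_out = 97.5 MJ/h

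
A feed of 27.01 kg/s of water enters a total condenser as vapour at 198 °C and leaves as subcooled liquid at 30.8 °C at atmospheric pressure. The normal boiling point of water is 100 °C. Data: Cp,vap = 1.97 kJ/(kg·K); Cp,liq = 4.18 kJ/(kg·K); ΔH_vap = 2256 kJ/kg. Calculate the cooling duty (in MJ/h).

Q_c = 266000 MJ/h

vapour 198→100 °C: -193.06 kJ/kg
condensation at 100 °C: -2256 kJ/kg
liquid 100→30.8 °C: -289.26 kJ/kg
Δh = -193.06 + -2256 + -289.26 = -2738.3 kJ/kg
Q = ṁ·Δh = 27.01 kg/s × -2738.3 kJ/kg = -73962 kJ/s
|Q| = 73962 kW = 266260 MJ/h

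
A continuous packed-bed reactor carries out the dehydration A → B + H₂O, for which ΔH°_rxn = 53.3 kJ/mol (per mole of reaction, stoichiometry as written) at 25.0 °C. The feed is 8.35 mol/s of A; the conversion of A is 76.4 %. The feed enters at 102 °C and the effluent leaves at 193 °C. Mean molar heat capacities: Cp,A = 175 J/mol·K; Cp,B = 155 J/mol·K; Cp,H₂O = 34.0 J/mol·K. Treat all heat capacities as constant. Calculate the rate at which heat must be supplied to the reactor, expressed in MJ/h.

Extent of reaction ξ = 0.764 × 8.35 = 6.3794 mol/s
Reaction term: ξ·ΔH°_rxn = 6.3794 × 53.3 = 340.02 kJ/s
Sensible, feed 102→25 °C: -112.52 kJ/s
Outlet flows (mol/s): A 1.9706, B 6.3794, H₂O 6.3794
Sensible, products 25→193 °C: 260.49 kJ/s
Q = ΔH = 488 kJ/s = 488 kW
Heat supplied = 1756.8 MJ/h

Q_in = 1760 MJ/h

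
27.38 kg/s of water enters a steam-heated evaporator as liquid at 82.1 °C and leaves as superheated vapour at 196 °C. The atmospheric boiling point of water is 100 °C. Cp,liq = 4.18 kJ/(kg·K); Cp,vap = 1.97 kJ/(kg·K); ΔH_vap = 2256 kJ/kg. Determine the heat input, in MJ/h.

liquid 82.1→100 °C: 74.822 kJ/kg
vaporisation at 100 °C: 2256 kJ/kg
vapour 100→196 °C: 189.12 kJ/kg
Δh = 74.822 + 2256 + 189.12 = 2519.9 kJ/kg
Q = ṁ·Δh = 27.38 kg/s × 2519.9 kJ/kg = 68996 kJ/s
|Q| = 68996 kW = 248390 MJ/h

Q = 248000 MJ/h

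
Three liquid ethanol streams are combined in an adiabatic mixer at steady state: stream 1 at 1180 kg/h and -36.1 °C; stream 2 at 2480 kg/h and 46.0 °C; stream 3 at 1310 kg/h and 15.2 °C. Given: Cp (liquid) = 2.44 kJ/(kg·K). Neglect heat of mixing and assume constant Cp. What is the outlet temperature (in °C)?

Energy balance with Q = 0: Σ ṁᵢCp,ᵢ(T_out − Tᵢ) = 0
Σ ṁᵢCp,ᵢTᵢ = 1180×2.44×-36.1 + 2480×2.44×46.0 + 1310×2.44×15.2 = 223000
Σ ṁᵢCp,ᵢ = 1180×2.44 + 2480×2.44 + 1310×2.44 = 12127
T_out = 223000 / 12127 = 18.389 °C

T_out = 18.4 °C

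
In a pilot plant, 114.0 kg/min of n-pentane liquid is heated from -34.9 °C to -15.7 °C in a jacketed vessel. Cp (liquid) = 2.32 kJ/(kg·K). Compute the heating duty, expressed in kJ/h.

Q = ṁ·Cp·ΔT = 114.0 × 2.32 × (-15.7 − -34.9) = 5078 kJ/min
Converting: 5078 / 60 s = 84.634 kW
Heating duty = 304680 kJ/h

Q = 305000 kJ/h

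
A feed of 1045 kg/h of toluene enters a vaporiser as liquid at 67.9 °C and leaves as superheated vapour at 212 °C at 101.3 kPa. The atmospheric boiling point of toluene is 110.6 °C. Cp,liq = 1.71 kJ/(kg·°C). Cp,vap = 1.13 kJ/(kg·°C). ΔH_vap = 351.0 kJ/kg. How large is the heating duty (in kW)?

Q = 156 kW

liquid 67.9→110.6 °C: 73.017 kJ/kg
vaporisation at 110.6 °C: 351 kJ/kg
vapour 110.6→212 °C: 114.58 kJ/kg
Δh = 73.017 + 351 + 114.58 = 538.6 kJ/kg
Q = ṁ·Δh = 1045 kg/h × 538.6 kJ/kg = 562840 kJ/h
|Q| = 156.34 kW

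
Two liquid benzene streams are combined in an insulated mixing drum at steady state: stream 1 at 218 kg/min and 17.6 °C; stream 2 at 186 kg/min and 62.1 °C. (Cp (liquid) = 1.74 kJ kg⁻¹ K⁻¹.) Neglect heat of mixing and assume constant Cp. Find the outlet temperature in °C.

No heat crosses the boundary, so H_out = H_in.
Σ ṁᵢCp,ᵢTᵢ = 218×1.74×17.6 + 186×1.74×62.1 = 26774
Σ ṁᵢCp,ᵢ = 218×1.74 + 186×1.74 = 702.96
T_out = 26774 / 702.96 = 38.088 °C

T_out = 38.1 °C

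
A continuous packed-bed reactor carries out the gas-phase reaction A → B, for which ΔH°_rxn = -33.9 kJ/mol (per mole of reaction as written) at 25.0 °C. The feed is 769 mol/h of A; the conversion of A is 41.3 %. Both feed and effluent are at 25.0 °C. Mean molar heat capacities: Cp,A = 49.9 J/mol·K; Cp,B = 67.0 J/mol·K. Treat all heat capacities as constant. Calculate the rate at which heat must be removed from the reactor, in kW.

Q_out = 2.99 kW

Extent of reaction ξ = 0.413 × 769 = 317.6 mol/h
Reaction term: ξ·ΔH°_rxn = 317.6 × -33.9 = -10767 kJ/h
Q = ΔH = -10767 kJ/h = -2.9907 kW
Heat removed = 2.9907 kW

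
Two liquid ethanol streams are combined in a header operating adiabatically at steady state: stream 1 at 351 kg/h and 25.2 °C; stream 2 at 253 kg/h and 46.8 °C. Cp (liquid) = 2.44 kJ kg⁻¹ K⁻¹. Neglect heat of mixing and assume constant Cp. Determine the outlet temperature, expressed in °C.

T_out = 34.2 °C

Energy balance with Q = 0: Σ ṁᵢCp,ᵢ(T_out − Tᵢ) = 0
T_out = Σ ṁᵢCp,ᵢTᵢ / Σ ṁᵢCp,ᵢ
      = 50473 / 1473.8 = 34.248 °C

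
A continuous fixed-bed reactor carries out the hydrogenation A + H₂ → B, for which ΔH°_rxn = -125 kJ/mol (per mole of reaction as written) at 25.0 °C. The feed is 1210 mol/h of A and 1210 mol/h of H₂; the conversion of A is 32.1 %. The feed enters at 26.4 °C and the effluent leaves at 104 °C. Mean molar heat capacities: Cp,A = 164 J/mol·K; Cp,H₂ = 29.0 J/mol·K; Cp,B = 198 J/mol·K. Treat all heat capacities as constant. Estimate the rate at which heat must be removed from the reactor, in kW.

Extent of reaction ξ = 0.321 × 1210 = 388.41 mol/h
Reaction term: ξ·ΔH°_rxn = 388.41 × -125 = -48551 kJ/h
Sensible, feed 26.4→25 °C: -326.94 kJ/h
Outlet flows (mol/h): A 821.59, H₂ 821.59, B 388.41
Sensible, products 25→104 °C: 18602 kJ/h
Q = ΔH = -30276 kJ/h = -8.41 kW
Heat removed = 8.41 kW

Q_out = 8.41 kW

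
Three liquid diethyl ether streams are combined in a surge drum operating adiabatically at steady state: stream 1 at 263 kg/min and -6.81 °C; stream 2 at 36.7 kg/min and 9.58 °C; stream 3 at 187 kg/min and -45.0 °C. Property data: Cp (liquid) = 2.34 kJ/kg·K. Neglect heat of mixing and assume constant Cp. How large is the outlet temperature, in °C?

T_out = -20.2 °C

Energy balance with Q = 0: Σ ṁᵢCp,ᵢ(T_out − Tᵢ) = 0
Σ ṁᵢCp,ᵢTᵢ = 263×2.34×-6.81 + 36.7×2.34×9.58 + 187×2.34×-45.0 = -23059
Σ ṁᵢCp,ᵢ = 263×2.34 + 36.7×2.34 + 187×2.34 = 1138.9
T_out = -23059 / 1138.9 = -20.247 °C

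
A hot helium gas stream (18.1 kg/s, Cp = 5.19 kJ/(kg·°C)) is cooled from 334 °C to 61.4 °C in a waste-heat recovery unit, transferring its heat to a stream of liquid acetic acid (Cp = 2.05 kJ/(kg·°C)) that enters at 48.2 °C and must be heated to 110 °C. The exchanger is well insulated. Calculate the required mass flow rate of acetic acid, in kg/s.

Heat released by hot stream: Q = 18.1 × 5.19 × (334 − 61.4) = 25608 kJ/s
Energy balance on cold side (adiabatic exchanger): Q = ṁ_c·Cp_c·(T_c,out − T_c,in)
ṁ_c = 25608 / [2.05 × (110 − 48.2)] = 202.13 kg/s

ṁ_c = 202 kg/s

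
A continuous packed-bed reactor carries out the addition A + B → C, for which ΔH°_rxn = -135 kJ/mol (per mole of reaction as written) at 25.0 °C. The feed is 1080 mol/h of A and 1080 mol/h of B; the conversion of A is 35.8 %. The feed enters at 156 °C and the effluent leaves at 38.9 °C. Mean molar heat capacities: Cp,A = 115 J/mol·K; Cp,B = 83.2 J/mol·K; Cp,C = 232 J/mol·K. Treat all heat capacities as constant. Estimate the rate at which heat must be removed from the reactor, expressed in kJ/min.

Q_out = 1280 kJ/min

Extent of reaction ξ = 0.358 × 1080 = 386.64 mol/h
Reaction term: ξ·ΔH°_rxn = 386.64 × -135 = -52196 kJ/h
Sensible, feed 156→25 °C: -28041 kJ/h
Outlet flows (mol/h): A 693.36, B 693.36, C 386.64
Sensible, products 25→38.9 °C: 3157 kJ/h
Q = ΔH = -77081 kJ/h = -21.411 kW
Heat removed = 1284.7 kJ/min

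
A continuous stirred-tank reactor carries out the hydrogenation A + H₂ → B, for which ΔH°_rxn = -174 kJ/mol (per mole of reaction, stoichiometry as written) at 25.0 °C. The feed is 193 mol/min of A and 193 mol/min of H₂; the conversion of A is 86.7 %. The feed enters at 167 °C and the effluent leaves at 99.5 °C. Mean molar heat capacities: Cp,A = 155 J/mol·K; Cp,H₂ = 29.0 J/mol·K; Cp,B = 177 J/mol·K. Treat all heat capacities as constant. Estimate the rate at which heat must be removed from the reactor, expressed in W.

Q_out = 527000 W

Extent of reaction ξ = 0.867 × 193 = 167.33 mol/min
Reaction term: ξ·ΔH°_rxn = 167.33 × -174 = -29116 kJ/min
Sensible, feed 167→25 °C: -5042.7 kJ/min
Outlet flows (mol/min): A 25.669, H₂ 25.669, B 167.33
Sensible, products 25→99.5 °C: 2558.4 kJ/min
Q = ΔH = -31600 kJ/min = -526.67 kW
Heat removed = 526670 W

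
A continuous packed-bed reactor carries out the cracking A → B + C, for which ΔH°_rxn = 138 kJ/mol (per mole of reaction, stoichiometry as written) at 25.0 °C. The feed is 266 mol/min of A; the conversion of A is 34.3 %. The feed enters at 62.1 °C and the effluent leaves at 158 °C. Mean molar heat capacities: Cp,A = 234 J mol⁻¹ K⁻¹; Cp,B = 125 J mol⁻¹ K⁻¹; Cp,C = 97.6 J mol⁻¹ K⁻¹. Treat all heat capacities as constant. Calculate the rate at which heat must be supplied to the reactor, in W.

Extent of reaction ξ = 0.343 × 266 = 91.238 mol/min
Reaction term: ξ·ΔH°_rxn = 91.238 × 138 = 12591 kJ/min
Sensible, feed 62.1→25 °C: -2309.3 kJ/min
Outlet flows (mol/min): A 174.76, B 91.238, C 91.238
Sensible, products 25→158 °C: 8140.1 kJ/min
Q = ΔH = 18422 kJ/min = 307.03 kW
Heat supplied = 307030 W

Q_in = 307000 W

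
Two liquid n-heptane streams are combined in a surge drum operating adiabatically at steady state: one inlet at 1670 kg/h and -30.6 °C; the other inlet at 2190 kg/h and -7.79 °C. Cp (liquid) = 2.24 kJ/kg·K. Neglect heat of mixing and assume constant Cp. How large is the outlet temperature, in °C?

Energy balance with Q = 0: Σ ṁᵢCp,ᵢ(T_out − Tᵢ) = 0
T_out = Σ ṁᵢCp,ᵢTᵢ / Σ ṁᵢCp,ᵢ
      = -152680 / 8646.4 = -17.659 °C

T_out = -17.7 °C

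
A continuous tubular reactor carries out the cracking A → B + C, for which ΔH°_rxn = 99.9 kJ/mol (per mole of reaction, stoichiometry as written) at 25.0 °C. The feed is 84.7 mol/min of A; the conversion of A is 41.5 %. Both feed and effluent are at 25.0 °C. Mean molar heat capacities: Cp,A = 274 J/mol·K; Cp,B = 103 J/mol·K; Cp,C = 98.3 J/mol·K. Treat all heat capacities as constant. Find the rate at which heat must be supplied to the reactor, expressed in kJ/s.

Q_in = 58.5 kJ/s

Extent of reaction ξ = 0.415 × 84.7 = 35.151 mol/min
Reaction term: ξ·ΔH°_rxn = 35.151 × 99.9 = 3511.5 kJ/min
Q = ΔH = 3511.5 kJ/min = 58.526 kW
Heat supplied = 58.526 kJ/s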